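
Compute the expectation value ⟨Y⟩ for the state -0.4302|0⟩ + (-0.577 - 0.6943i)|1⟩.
0.5974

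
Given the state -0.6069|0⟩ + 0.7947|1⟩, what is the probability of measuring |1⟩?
0.6315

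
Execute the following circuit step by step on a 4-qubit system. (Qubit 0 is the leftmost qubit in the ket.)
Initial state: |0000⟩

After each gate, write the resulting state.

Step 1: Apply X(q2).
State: |0010⟩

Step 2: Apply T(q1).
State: |0010⟩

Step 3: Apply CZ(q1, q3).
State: |0010⟩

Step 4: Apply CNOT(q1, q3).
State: |0010⟩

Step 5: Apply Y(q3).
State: i|0011⟩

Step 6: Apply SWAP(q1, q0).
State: i|0011⟩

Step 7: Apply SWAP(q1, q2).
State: i|0101⟩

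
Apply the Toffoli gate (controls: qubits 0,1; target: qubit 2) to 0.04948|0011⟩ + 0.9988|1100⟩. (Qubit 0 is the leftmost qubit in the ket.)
0.04948|0011⟩ + 0.9988|1110⟩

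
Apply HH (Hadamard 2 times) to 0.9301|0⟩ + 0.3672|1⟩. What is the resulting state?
0.9301|0⟩ + 0.3672|1⟩

H² = I, so an even number of Hadamards cancels: H^2 = I and the state is unchanged.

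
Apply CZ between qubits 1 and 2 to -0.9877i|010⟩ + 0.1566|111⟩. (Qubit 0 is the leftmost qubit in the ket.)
-0.9877i|010⟩ - 0.1566|111⟩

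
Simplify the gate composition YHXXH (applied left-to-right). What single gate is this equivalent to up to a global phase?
Y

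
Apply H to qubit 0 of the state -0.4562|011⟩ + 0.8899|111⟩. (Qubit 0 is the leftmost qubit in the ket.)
0.3067|011⟩ - 0.9518|111⟩

H on qubit 0 mixes each pair of kets that differ only in qubit 0: amplitudes (a, b) of (|…0…⟩, |…1…⟩) become ((a + b)/√2, (a − b)/√2). Kets absent from the input have amplitude 0.
(|011⟩, |111⟩): (a, b) = (-0.4562, 0.8899) → (0.3067, -0.9518)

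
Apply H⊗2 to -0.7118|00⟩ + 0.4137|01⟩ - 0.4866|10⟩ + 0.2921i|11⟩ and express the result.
(-0.3924 + 0.1461i)|00⟩ + (-0.8061 - 0.1461i)|01⟩ + (0.09425 - 0.1461i)|10⟩ + (-0.3195 + 0.1461i)|11⟩

H⊗2 gives amp(|y⟩) = (1/2) Σ_x (−1)^(x·y) amp(|x⟩), where x·y is the number of positions in which both x and y have a 1.
|00⟩: (-0.7118 + 0.4137 - 0.4866 + 0.2921i)/2 = (-0.3924 + 0.1461i)
|01⟩: (-0.7118 - 0.4137 - 0.4866 - 0.2921i)/2 = (-0.8061 - 0.1461i)
|10⟩: (-0.7118 + 0.4137 + 0.4866 - 0.2921i)/2 = (0.09425 - 0.1461i)
|11⟩: (-0.7118 - 0.4137 + 0.4866 + 0.2921i)/2 = (-0.3195 + 0.1461i)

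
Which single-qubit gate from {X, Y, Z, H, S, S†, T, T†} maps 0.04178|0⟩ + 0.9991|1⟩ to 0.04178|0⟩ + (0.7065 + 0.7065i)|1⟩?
T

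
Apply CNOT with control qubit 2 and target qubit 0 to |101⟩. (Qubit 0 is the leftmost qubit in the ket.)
|001⟩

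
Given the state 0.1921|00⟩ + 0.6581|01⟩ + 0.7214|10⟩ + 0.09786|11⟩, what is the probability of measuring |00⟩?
0.0369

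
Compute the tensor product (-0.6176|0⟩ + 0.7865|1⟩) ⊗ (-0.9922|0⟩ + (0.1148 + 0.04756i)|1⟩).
0.6128|00⟩ + (-0.0709 - 0.02937i)|01⟩ - 0.7804|10⟩ + (0.09029 + 0.03741i)|11⟩

amp(|b₁b₂…⟩) = product of the factor amplitudes for bits b₁, b₂, …; only kets whose every factor amplitude is nonzero survive.
|00⟩: (-0.6176)(-0.9922) = 0.6128
|01⟩: (-0.6176)(0.1148 + 0.04756i) = (-0.0709 - 0.02937i)
|10⟩: (0.7865)(-0.9922) = -0.7804
|11⟩: (0.7865)(0.1148 + 0.04756i) = (0.09029 + 0.03741i)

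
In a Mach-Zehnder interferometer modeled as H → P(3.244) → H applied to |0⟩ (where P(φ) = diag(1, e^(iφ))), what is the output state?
(0.00262 - 0.05111i)|0⟩ + (0.9974 + 0.05111i)|1⟩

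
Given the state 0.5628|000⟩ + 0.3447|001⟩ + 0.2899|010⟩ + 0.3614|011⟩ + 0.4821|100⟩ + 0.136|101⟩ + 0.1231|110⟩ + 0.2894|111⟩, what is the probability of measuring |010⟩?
0.08404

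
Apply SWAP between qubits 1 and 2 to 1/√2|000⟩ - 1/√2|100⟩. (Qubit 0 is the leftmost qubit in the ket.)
1/√2|000⟩ - 1/√2|100⟩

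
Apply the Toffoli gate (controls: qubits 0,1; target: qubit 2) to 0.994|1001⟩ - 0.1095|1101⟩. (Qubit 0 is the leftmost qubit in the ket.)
0.994|1001⟩ - 0.1095|1111⟩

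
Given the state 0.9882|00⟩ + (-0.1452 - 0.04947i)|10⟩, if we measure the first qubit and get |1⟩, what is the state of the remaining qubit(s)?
(-0.9466 - 0.3225i)|0⟩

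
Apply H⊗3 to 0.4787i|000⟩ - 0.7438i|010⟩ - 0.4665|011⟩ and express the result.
(-0.1649 - 0.09373i)|000⟩ + (0.1649 - 0.09373i)|001⟩ + (0.1649 + 0.4322i)|010⟩ + (-0.1649 + 0.4322i)|011⟩ + (-0.1649 - 0.09373i)|100⟩ + (0.1649 - 0.09373i)|101⟩ + (0.1649 + 0.4322i)|110⟩ + (-0.1649 + 0.4322i)|111⟩

H⊗3 gives amp(|y⟩) = (1/2√2) Σ_x (−1)^(x·y) amp(|x⟩), where x·y is the number of positions in which both x and y have a 1.
|000⟩: (0.4787i - 0.7438i - 0.4665)/(2√2) = (-0.1649 - 0.09373i)
|001⟩: (0.4787i - 0.7438i + 0.4665)/(2√2) = (0.1649 - 0.09373i)
|010⟩: (0.4787i + 0.7438i + 0.4665)/(2√2) = (0.1649 + 0.4322i)
|011⟩: (0.4787i + 0.7438i - 0.4665)/(2√2) = (-0.1649 + 0.4322i)
|100⟩: (0.4787i - 0.7438i - 0.4665)/(2√2) = (-0.1649 - 0.09373i)
|101⟩: (0.4787i - 0.7438i + 0.4665)/(2√2) = (0.1649 - 0.09373i)
|110⟩: (0.4787i + 0.7438i + 0.4665)/(2√2) = (0.1649 + 0.4322i)
|111⟩: (0.4787i + 0.7438i - 0.4665)/(2√2) = (-0.1649 + 0.4322i)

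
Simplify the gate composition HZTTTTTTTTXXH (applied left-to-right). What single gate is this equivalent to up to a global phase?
X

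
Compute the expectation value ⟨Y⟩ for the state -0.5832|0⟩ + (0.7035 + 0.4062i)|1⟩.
-0.4738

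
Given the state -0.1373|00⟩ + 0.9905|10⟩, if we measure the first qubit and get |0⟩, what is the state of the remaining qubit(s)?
-|0⟩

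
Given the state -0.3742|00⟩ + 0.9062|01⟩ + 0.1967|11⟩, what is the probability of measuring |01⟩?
0.8212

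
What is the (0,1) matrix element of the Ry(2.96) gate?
-0.9959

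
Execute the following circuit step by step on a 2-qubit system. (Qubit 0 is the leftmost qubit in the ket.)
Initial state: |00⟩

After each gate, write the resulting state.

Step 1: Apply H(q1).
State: 1/√2|00⟩ + 1/√2|01⟩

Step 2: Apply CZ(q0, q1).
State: 1/√2|00⟩ + 1/√2|01⟩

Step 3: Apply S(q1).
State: 1/√2|00⟩ + (1/√2)i|01⟩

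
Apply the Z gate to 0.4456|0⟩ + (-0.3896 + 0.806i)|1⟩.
0.4456|0⟩ + (0.3896 - 0.806i)|1⟩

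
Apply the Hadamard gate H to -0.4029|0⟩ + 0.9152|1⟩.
0.3623|0⟩ - 0.932|1⟩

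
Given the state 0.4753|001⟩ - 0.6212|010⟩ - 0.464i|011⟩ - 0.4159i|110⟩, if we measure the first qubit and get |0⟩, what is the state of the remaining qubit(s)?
0.5226|01⟩ - 0.6831|10⟩ - 0.5102i|11⟩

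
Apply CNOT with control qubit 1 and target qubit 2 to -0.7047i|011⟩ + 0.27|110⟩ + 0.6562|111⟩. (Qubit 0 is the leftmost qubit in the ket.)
-0.7047i|010⟩ + 0.6562|110⟩ + 0.27|111⟩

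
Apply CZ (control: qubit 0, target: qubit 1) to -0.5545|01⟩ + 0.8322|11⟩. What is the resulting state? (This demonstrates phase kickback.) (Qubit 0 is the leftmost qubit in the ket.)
-0.5545|01⟩ - 0.8322|11⟩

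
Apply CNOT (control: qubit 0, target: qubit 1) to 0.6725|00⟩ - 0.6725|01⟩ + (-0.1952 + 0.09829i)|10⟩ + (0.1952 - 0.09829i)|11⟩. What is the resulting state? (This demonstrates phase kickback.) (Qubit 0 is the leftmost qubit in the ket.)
0.6725|00⟩ - 0.6725|01⟩ + (0.1952 - 0.09829i)|10⟩ + (-0.1952 + 0.09829i)|11⟩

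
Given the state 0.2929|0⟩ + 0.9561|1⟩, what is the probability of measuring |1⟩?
0.9141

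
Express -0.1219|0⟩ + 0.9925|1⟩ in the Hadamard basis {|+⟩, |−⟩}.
0.6156|+⟩ - 0.788|−⟩

With |ψ⟩ = α|0⟩ + β|1⟩, the Hadamard-basis coefficients are ⟨+|ψ⟩ = (α + β)/√2 and ⟨−|ψ⟩ = (α − β)/√2.
Here α = -0.1219, β = 0.9925: (α + β)/√2 = 0.6156, (α − β)/√2 = -0.788.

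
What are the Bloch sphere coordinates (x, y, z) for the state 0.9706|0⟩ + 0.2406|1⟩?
(0.4671, 0, 0.8842)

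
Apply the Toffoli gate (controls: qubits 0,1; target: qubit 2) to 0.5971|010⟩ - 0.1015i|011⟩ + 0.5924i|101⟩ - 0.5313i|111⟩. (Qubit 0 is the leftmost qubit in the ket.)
0.5971|010⟩ - 0.1015i|011⟩ + 0.5924i|101⟩ - 0.5313i|110⟩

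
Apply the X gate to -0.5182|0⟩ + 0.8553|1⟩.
0.8553|0⟩ - 0.5182|1⟩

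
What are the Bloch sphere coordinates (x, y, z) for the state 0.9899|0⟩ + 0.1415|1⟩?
(0.2801, 0, 0.9599)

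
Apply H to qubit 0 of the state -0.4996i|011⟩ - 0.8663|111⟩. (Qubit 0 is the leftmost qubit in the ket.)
(-0.6126 - 0.3533i)|011⟩ + (0.6126 - 0.3533i)|111⟩

H on qubit 0 mixes each pair of kets that differ only in qubit 0: amplitudes (a, b) of (|…0…⟩, |…1…⟩) become ((a + b)/√2, (a − b)/√2). Kets absent from the input have amplitude 0.
(|011⟩, |111⟩): (a, b) = (-0.4996i, -0.8663) → ((-0.6126 - 0.3533i), (0.6126 - 0.3533i))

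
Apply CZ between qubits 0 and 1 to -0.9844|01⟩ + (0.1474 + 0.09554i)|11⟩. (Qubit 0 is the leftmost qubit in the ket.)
-0.9844|01⟩ + (-0.1474 - 0.09554i)|11⟩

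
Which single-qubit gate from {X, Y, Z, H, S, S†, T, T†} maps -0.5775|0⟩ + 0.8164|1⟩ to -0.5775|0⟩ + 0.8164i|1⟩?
S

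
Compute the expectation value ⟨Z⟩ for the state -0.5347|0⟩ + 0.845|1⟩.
-0.4281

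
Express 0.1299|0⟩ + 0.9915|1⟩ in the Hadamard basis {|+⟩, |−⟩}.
0.7929|+⟩ - 0.6092|−⟩

With |ψ⟩ = α|0⟩ + β|1⟩, the Hadamard-basis coefficients are ⟨+|ψ⟩ = (α + β)/√2 and ⟨−|ψ⟩ = (α − β)/√2.
Here α = 0.1299, β = 0.9915: (α + β)/√2 = 0.7929, (α − β)/√2 = -0.6092.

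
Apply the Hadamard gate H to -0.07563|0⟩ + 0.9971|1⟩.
0.6516|0⟩ - 0.7585|1⟩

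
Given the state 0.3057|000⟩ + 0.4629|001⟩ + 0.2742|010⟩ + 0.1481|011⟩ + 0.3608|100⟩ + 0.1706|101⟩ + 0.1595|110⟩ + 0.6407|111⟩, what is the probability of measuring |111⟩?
0.4105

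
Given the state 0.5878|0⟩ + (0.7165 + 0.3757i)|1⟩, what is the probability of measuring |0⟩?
0.3455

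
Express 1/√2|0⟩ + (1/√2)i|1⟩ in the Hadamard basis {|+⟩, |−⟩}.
(1/2 + (1/2)i)|+⟩ + (1/2 - (1/2)i)|−⟩

With |ψ⟩ = α|0⟩ + β|1⟩, the Hadamard-basis coefficients are ⟨+|ψ⟩ = (α + β)/√2 and ⟨−|ψ⟩ = (α − β)/√2.
Here α = 1/√2, β = (1/√2)i: (α + β)/√2 = (1/2 + (1/2)i), (α − β)/√2 = (1/2 - (1/2)i).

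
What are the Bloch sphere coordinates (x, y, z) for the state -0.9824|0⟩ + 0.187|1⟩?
(-0.3674, 0, 0.9301)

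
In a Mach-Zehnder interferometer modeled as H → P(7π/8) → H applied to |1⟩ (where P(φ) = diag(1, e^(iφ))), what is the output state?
(0.9619 - 0.1913i)|0⟩ + (0.03806 + 0.1913i)|1⟩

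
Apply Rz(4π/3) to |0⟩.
(-1/2 - 0.866i)|0⟩

Rz(4π/3) = [[e^(−iθ/2), 0], [0, e^(iθ/2)]] with e^(±iθ/2) = cos(θ/2) ± i·sin(θ/2); θ = 4π/3, cos(θ/2) ≈ -0.5, sin(θ/2) ≈ 0.866025.
With a = amp(|0⟩) = 1 and b = amp(|1⟩) = 0:
new amp(|0⟩) = (-0.5 - 0.866025i)·a = (-1/2 - 0.866i)
new amp(|1⟩) = (-0.5 + 0.866025i)·b = 0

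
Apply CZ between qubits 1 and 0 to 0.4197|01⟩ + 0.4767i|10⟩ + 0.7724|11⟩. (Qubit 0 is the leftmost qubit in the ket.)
0.4197|01⟩ + 0.4767i|10⟩ - 0.7724|11⟩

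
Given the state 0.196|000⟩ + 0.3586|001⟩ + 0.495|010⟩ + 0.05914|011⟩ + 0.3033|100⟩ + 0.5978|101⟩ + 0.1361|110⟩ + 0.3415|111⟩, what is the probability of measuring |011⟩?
0.003498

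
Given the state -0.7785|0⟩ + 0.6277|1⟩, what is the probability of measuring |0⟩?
0.6061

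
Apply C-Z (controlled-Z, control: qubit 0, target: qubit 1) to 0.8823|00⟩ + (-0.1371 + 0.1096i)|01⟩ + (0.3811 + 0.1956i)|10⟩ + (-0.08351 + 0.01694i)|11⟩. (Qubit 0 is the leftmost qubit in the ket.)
0.8823|00⟩ + (-0.1371 + 0.1096i)|01⟩ + (0.3811 + 0.1956i)|10⟩ + (0.08351 - 0.01694i)|11⟩

C-Z leaves the control-|0⟩ kets |00⟩, |01⟩ unchanged and applies Z to qubit 1 on the control-|1⟩ pair (|10⟩, |11⟩).
Z = [[1, 0], [0, -1]].
With a = amp(|10⟩) = (0.3811 + 0.1956i) and b = amp(|11⟩) = (-0.08351 + 0.01694i):
new amp(|10⟩) = (1)·a = (0.3811 + 0.1956i)
new amp(|11⟩) = (-1)·b = (0.08351 - 0.01694i)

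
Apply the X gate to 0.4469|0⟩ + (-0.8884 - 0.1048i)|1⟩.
(-0.8884 - 0.1048i)|0⟩ + 0.4469|1⟩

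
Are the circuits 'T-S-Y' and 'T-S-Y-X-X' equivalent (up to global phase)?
Yes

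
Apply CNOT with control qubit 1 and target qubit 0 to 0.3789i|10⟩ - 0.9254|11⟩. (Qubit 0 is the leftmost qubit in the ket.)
-0.9254|01⟩ + 0.3789i|10⟩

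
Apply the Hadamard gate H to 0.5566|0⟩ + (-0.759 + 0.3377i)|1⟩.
(-0.1431 + 0.2388i)|0⟩ + (0.9303 - 0.2388i)|1⟩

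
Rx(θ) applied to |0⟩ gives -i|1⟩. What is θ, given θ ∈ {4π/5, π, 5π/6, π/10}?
π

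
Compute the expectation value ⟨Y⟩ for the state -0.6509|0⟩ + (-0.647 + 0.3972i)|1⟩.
-0.5171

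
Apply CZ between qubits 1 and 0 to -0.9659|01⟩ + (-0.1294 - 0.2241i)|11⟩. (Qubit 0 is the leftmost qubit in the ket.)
-0.9659|01⟩ + (0.1294 + 0.2241i)|11⟩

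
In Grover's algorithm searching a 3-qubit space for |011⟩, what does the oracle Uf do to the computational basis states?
Uf|x⟩ = -|x⟩ if x = 011, else |x⟩ (phase flip on target)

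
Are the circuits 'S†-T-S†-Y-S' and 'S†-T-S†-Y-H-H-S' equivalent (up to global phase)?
Yes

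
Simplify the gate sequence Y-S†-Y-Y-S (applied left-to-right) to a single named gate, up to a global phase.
Y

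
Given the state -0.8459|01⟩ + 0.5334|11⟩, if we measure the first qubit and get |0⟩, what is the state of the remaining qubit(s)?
-|1⟩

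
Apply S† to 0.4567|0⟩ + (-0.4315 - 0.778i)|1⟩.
0.4567|0⟩ + (-0.778 + 0.4315i)|1⟩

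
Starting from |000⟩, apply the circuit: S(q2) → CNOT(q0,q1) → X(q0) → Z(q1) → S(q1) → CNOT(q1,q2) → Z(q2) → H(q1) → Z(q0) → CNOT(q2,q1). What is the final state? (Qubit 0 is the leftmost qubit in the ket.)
-1/√2|100⟩ - 1/√2|110⟩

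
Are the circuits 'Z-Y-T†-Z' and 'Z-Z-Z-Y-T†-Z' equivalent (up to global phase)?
Yes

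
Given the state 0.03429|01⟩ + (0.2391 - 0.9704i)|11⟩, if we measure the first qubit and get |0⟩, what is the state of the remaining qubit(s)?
|1⟩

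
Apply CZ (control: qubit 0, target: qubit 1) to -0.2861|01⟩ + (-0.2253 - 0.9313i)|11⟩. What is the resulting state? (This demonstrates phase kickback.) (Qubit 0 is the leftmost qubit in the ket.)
-0.2861|01⟩ + (0.2253 + 0.9313i)|11⟩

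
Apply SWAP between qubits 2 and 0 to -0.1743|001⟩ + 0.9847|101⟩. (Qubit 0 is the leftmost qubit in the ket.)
-0.1743|100⟩ + 0.9847|101⟩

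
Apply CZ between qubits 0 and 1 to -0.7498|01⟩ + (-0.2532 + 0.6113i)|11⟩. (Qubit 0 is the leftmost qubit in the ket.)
-0.7498|01⟩ + (0.2532 - 0.6113i)|11⟩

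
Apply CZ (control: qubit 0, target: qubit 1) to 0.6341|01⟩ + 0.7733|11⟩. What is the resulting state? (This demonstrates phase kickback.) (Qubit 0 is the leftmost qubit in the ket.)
0.6341|01⟩ - 0.7733|11⟩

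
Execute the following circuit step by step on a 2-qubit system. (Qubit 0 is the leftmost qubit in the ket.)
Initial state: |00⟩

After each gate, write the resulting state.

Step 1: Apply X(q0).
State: |10⟩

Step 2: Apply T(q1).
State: |10⟩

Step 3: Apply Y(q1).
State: i|11⟩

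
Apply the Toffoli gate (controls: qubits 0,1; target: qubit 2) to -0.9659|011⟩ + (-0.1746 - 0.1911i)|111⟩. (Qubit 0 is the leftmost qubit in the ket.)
-0.9659|011⟩ + (-0.1746 - 0.1911i)|110⟩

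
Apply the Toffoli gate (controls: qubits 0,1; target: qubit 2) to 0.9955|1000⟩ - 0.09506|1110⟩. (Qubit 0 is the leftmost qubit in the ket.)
0.9955|1000⟩ - 0.09506|1100⟩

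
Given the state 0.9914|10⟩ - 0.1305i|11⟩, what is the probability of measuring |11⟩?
0.01703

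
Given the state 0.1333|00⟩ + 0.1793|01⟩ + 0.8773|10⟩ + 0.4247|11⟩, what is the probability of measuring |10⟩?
0.7697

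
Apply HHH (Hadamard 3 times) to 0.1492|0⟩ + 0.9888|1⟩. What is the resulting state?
0.8047|0⟩ - 0.5937|1⟩

H² = I, so H^3 = H: a single Hadamard. With (a, b) = (0.1492, 0.9888), H gives ((a + b)/√2, (a − b)/√2) = (0.8047, -0.5937).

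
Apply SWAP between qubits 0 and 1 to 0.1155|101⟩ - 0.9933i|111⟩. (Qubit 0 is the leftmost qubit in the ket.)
0.1155|011⟩ - 0.9933i|111⟩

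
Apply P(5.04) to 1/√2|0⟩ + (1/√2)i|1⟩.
1/√2|0⟩ + (0.6695 + 0.2275i)|1⟩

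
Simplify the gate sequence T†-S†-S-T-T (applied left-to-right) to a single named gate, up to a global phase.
T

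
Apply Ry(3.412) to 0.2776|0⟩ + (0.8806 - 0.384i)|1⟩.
(-0.91 + 0.3805i)|0⟩ + (0.1564 + 0.05176i)|1⟩

Ry(3.412) = [[cos(θ/2), −sin(θ/2)], [sin(θ/2), cos(θ/2)]]; θ = 3.412, cos(θ/2) ≈ -0.134792, sin(θ/2) ≈ 0.990874.
With a = amp(|0⟩) = 0.2776 and b = amp(|1⟩) = (0.8806 - 0.384i):
new amp(|0⟩) = (-0.134792)·a + (-0.990874)·b = (-0.91 + 0.3805i)
new amp(|1⟩) = (0.990874)·a + (-0.134792)·b = (0.1564 + 0.05176i)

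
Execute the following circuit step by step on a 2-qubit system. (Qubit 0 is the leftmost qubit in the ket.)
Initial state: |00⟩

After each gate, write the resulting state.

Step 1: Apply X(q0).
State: |10⟩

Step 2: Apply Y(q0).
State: -i|00⟩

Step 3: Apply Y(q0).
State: |10⟩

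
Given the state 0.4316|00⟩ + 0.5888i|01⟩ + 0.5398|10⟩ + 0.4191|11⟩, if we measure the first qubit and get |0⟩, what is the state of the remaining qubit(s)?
0.5912|0⟩ + 0.8065i|1⟩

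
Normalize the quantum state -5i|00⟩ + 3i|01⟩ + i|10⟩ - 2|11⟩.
-0.8006i|00⟩ + 0.4804i|01⟩ + 0.1601i|10⟩ - 0.3203|11⟩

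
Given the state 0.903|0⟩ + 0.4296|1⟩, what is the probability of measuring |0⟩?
0.8154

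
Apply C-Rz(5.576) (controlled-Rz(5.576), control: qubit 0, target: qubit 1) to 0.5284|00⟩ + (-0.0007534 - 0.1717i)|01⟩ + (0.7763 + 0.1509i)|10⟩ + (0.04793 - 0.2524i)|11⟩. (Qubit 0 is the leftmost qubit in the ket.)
0.5284|00⟩ + (-0.0007534 - 0.1717i)|01⟩ + (-0.676 - 0.4104i)|10⟩ + (0.04243 + 0.2534i)|11⟩

C-Rz(5.576) leaves the control-|0⟩ kets |00⟩, |01⟩ unchanged and applies Rz(5.576) to qubit 1 on the control-|1⟩ pair (|10⟩, |11⟩).
Rz(5.576) = [[e^(−iθ/2), 0], [0, e^(iθ/2)]] with e^(±iθ/2) = cos(θ/2) ± i·sin(θ/2); θ = 5.576, cos(θ/2) ≈ -0.938135, sin(θ/2) ≈ 0.34627.
With a = amp(|10⟩) = (0.7763 + 0.1509i) and b = amp(|11⟩) = (0.04793 - 0.2524i):
new amp(|10⟩) = (-0.938135 - 0.34627i)·a = (-0.676 - 0.4104i)
new amp(|11⟩) = (-0.938135 + 0.34627i)·b = (0.04243 + 0.2534i)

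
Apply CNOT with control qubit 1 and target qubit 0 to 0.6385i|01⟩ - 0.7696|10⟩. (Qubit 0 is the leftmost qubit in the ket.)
-0.7696|10⟩ + 0.6385i|11⟩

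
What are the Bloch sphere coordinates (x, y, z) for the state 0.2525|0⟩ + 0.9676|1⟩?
(0.4886, 0, -0.8725)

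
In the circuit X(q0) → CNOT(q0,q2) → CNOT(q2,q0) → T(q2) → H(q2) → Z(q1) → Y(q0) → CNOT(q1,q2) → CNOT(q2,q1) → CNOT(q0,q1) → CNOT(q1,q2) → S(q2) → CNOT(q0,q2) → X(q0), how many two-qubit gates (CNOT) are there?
7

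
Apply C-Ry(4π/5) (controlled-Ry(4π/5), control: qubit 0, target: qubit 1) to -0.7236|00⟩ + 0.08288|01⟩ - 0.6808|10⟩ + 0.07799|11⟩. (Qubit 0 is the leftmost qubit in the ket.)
-0.7236|00⟩ + 0.08288|01⟩ - 0.2846|10⟩ - 0.6234|11⟩

C-Ry(4π/5) leaves the control-|0⟩ kets |00⟩, |01⟩ unchanged and applies Ry(4π/5) to qubit 1 on the control-|1⟩ pair (|10⟩, |11⟩).
Ry(4π/5) = [[cos(θ/2), −sin(θ/2)], [sin(θ/2), cos(θ/2)]]; θ = 4π/5, cos(θ/2) ≈ 0.309017, sin(θ/2) ≈ 0.951057.
With a = amp(|10⟩) = -0.6808 and b = amp(|11⟩) = 0.07799:
new amp(|10⟩) = (0.309017)·a + (-0.951057)·b = -0.2846
new amp(|11⟩) = (0.951057)·a + (0.309017)·b = -0.6234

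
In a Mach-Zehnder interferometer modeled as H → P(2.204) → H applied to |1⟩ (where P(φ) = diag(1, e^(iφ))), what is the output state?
(0.7959 - 0.4031i)|0⟩ + (0.2041 + 0.4031i)|1⟩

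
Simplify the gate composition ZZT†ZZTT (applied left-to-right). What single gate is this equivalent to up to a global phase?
T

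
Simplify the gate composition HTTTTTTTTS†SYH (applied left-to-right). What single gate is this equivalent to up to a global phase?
Y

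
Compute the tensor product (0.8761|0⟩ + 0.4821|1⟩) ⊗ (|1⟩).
0.8761|01⟩ + 0.4821|11⟩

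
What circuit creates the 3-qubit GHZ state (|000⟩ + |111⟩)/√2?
H(q0) → CNOT(q0,q1) → CNOT(q0,q2)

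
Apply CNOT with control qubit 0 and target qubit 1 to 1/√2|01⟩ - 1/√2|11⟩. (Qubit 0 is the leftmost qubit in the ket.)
1/√2|01⟩ - 1/√2|10⟩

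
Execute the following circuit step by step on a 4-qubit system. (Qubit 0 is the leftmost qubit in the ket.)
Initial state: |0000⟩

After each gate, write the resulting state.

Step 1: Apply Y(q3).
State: i|0001⟩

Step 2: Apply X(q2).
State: i|0011⟩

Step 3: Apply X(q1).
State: i|0111⟩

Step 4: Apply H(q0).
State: (1/√2)i|0111⟩ + (1/√2)i|1111⟩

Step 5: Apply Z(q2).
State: -(1/√2)i|0111⟩ - (1/√2)i|1111⟩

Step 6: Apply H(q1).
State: -(1/2)i|0011⟩ + (1/2)i|0111⟩ - (1/2)i|1011⟩ + (1/2)i|1111⟩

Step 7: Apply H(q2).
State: -(1/√8)i|0001⟩ + (1/√8)i|0011⟩ + (1/√8)i|0101⟩ - (1/√8)i|0111⟩ - (1/√8)i|1001⟩ + (1/√8)i|1011⟩ + (1/√8)i|1101⟩ - (1/√8)i|1111⟩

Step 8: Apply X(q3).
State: -(1/√8)i|0000⟩ + (1/√8)i|0010⟩ + (1/√8)i|0100⟩ - (1/√8)i|0110⟩ - (1/√8)i|1000⟩ + (1/√8)i|1010⟩ + (1/√8)i|1100⟩ - (1/√8)i|1110⟩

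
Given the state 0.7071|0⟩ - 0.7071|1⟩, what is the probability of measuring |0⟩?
0.5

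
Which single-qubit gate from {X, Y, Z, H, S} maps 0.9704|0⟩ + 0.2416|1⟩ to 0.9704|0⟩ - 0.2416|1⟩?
Z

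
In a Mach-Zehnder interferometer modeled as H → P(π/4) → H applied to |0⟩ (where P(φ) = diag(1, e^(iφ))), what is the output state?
(0.8536 + (1/√8)i)|0⟩ + (0.1464 - (1/√8)i)|1⟩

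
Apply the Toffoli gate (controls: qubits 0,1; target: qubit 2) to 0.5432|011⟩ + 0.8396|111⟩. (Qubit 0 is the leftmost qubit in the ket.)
0.5432|011⟩ + 0.8396|110⟩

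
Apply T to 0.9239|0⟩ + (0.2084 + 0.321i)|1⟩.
0.9239|0⟩ + (-0.07962 + 0.3743i)|1⟩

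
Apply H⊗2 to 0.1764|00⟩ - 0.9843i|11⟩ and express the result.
(0.0882 - 0.4922i)|00⟩ + (0.0882 + 0.4922i)|01⟩ + (0.0882 + 0.4922i)|10⟩ + (0.0882 - 0.4922i)|11⟩

H⊗2 gives amp(|y⟩) = (1/2) Σ_x (−1)^(x·y) amp(|x⟩), where x·y is the number of positions in which both x and y have a 1.
|00⟩: (0.1764 - 0.9843i)/2 = (0.0882 - 0.4922i)
|01⟩: (0.1764 + 0.9843i)/2 = (0.0882 + 0.4922i)
|10⟩: (0.1764 + 0.9843i)/2 = (0.0882 + 0.4922i)
|11⟩: (0.1764 - 0.9843i)/2 = (0.0882 - 0.4922i)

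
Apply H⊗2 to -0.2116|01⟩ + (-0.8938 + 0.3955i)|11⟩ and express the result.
(-0.5527 + 0.1978i)|00⟩ + (0.5527 - 0.1978i)|01⟩ + (0.3411 - 0.1978i)|10⟩ + (-0.3411 + 0.1978i)|11⟩

H⊗2 gives amp(|y⟩) = (1/2) Σ_x (−1)^(x·y) amp(|x⟩), where x·y is the number of positions in which both x and y have a 1.
|00⟩: (-0.2116 + (-0.8938 + 0.3955i))/2 = (-0.5527 + 0.1978i)
|01⟩: (0.2116 - (-0.8938 + 0.3955i))/2 = (0.5527 - 0.1978i)
|10⟩: (-0.2116 - (-0.8938 + 0.3955i))/2 = (0.3411 - 0.1978i)
|11⟩: (0.2116 + (-0.8938 + 0.3955i))/2 = (-0.3411 + 0.1978i)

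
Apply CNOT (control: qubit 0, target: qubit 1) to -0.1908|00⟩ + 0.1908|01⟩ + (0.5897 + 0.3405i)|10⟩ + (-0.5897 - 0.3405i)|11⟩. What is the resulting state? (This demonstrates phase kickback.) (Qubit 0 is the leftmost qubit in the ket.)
-0.1908|00⟩ + 0.1908|01⟩ + (-0.5897 - 0.3405i)|10⟩ + (0.5897 + 0.3405i)|11⟩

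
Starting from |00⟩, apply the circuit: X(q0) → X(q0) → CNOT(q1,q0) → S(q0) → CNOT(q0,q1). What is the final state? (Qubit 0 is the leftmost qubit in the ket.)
|00⟩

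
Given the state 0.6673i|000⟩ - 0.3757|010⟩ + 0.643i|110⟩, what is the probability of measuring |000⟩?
0.4453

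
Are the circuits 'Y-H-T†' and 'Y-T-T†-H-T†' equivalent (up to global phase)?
Yes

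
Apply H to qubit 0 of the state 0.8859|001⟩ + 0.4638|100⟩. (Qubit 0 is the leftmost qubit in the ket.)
0.328|000⟩ + 0.6264|001⟩ - 0.328|100⟩ + 0.6264|101⟩

H on qubit 0 mixes each pair of kets that differ only in qubit 0: amplitudes (a, b) of (|…0…⟩, |…1…⟩) become ((a + b)/√2, (a − b)/√2). Kets absent from the input have amplitude 0.
(|000⟩, |100⟩): (a, b) = (0, 0.4638) → (0.328, -0.328)
(|001⟩, |101⟩): (a, b) = (0.8859, 0) → (0.6264, 0.6264)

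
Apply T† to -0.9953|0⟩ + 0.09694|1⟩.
-0.9953|0⟩ + (0.06855 - 0.06855i)|1⟩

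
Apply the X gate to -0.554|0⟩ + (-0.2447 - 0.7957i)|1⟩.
(-0.2447 - 0.7957i)|0⟩ - 0.554|1⟩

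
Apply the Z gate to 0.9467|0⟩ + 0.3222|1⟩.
0.9467|0⟩ - 0.3222|1⟩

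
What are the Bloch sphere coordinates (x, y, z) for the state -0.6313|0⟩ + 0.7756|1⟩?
(-0.9793, 0, -0.203)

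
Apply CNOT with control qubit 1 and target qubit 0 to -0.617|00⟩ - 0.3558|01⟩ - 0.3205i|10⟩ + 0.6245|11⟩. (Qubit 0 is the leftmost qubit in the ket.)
-0.617|00⟩ + 0.6245|01⟩ - 0.3205i|10⟩ - 0.3558|11⟩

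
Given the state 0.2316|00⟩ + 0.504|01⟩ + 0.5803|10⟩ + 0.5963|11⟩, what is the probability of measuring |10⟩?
0.3367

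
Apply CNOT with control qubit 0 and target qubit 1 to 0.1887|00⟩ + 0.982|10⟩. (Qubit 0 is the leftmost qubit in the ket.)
0.1887|00⟩ + 0.982|11⟩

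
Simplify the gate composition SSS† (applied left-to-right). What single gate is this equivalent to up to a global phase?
S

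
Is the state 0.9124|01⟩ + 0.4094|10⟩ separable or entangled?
Entangled

Writing the state as a|00⟩ + b|01⟩ + c|10⟩ + d|11⟩, it is a product state iff ad − bc = 0.
Here (a, b, c, d) = (0, 0.9124, 0.4094, 0): ad − bc = (0)(0) − (0.9124)(0.4094) = -0.3735 ≠ 0, so the state is entangled.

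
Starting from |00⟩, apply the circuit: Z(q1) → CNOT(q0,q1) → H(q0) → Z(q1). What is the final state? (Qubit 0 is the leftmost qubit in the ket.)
1/√2|00⟩ + 1/√2|10⟩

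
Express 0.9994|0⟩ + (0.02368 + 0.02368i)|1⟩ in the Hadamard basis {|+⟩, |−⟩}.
(0.7234 + 0.01674i)|+⟩ + (0.6899 - 0.01674i)|−⟩

With |ψ⟩ = α|0⟩ + β|1⟩, the Hadamard-basis coefficients are ⟨+|ψ⟩ = (α + β)/√2 and ⟨−|ψ⟩ = (α − β)/√2.
Here α = 0.9994, β = (0.02368 + 0.02368i): (α + β)/√2 = (0.7234 + 0.01674i), (α − β)/√2 = (0.6899 - 0.01674i).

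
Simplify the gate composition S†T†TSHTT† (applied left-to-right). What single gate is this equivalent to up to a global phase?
H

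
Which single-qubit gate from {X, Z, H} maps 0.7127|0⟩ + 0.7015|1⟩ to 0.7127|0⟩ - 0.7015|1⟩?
Z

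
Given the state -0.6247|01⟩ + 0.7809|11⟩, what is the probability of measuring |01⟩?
0.3903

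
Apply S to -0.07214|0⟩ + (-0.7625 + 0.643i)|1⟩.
-0.07214|0⟩ + (-0.643 - 0.7625i)|1⟩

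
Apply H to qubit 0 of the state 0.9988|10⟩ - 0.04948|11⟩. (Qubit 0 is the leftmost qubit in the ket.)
0.7063|00⟩ - 0.03499|01⟩ - 0.7063|10⟩ + 0.03499|11⟩

H on qubit 0 mixes each pair of kets that differ only in qubit 0: amplitudes (a, b) of (|…0…⟩, |…1…⟩) become ((a + b)/√2, (a − b)/√2). Kets absent from the input have amplitude 0.
(|00⟩, |10⟩): (a, b) = (0, 0.9988) → (0.7063, -0.7063)
(|01⟩, |11⟩): (a, b) = (0, -0.04948) → (-0.03499, 0.03499)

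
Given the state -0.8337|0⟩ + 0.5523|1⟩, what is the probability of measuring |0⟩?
0.6951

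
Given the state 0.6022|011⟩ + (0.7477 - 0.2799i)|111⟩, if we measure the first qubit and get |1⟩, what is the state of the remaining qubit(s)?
(0.9365 - 0.3506i)|11⟩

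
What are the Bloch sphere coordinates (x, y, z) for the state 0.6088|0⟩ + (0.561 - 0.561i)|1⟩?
(0.6831, -0.6831, -0.2588)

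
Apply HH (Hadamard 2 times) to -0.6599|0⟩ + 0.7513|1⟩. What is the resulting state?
-0.6599|0⟩ + 0.7513|1⟩

H² = I, so an even number of Hadamards cancels: H^2 = I and the state is unchanged.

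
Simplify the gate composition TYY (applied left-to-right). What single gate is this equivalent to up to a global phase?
T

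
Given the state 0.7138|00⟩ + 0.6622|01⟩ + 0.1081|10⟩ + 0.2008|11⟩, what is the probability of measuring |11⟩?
0.04032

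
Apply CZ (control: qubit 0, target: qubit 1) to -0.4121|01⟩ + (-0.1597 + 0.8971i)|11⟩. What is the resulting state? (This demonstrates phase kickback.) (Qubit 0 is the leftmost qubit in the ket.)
-0.4121|01⟩ + (0.1597 - 0.8971i)|11⟩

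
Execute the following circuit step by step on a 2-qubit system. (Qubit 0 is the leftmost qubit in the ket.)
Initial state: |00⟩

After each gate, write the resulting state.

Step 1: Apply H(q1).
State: 1/√2|00⟩ + 1/√2|01⟩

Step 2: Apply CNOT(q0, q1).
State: 1/√2|00⟩ + 1/√2|01⟩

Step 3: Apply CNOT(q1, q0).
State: 1/√2|00⟩ + 1/√2|11⟩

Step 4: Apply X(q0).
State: 1/√2|01⟩ + 1/√2|10⟩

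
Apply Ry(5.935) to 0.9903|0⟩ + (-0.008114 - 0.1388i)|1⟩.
(-0.9739 + 0.02404i)|0⟩ + (0.1795 + 0.1367i)|1⟩

Ry(5.935) = [[cos(θ/2), −sin(θ/2)], [sin(θ/2), cos(θ/2)]]; θ = 5.935, cos(θ/2) ≈ -0.984884, sin(θ/2) ≈ 0.173215.
With a = amp(|0⟩) = 0.9903 and b = amp(|1⟩) = (-0.008114 - 0.1388i):
new amp(|0⟩) = (-0.984884)·a + (-0.173215)·b = (-0.9739 + 0.02404i)
new amp(|1⟩) = (0.173215)·a + (-0.984884)·b = (0.1795 + 0.1367i)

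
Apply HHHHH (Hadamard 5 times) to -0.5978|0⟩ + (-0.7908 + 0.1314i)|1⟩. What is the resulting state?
(-0.9819 + 0.09291i)|0⟩ + (0.1365 - 0.09291i)|1⟩

H² = I, so H^5 = H: a single Hadamard. With (a, b) = (-0.5978, (-0.7908 + 0.1314i)), H gives ((a + b)/√2, (a − b)/√2) = ((-0.9819 + 0.09291i), (0.1365 - 0.09291i)).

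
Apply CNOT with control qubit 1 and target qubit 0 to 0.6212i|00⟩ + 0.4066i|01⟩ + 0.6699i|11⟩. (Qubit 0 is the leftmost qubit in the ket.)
0.6212i|00⟩ + 0.6699i|01⟩ + 0.4066i|11⟩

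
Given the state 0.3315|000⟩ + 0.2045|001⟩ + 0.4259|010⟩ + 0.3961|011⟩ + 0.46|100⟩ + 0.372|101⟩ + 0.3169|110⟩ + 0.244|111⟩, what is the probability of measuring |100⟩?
0.2116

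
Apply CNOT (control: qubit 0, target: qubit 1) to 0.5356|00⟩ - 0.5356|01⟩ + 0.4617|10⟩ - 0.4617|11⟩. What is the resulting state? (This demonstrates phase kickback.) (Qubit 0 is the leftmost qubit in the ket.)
0.5356|00⟩ - 0.5356|01⟩ - 0.4617|10⟩ + 0.4617|11⟩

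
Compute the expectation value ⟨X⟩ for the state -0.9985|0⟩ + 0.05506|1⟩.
-0.11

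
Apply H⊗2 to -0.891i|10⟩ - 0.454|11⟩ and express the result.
(-0.227 - 0.4455i)|00⟩ + (0.227 - 0.4455i)|01⟩ + (0.227 + 0.4455i)|10⟩ + (-0.227 + 0.4455i)|11⟩

H⊗2 gives amp(|y⟩) = (1/2) Σ_x (−1)^(x·y) amp(|x⟩), where x·y is the number of positions in which both x and y have a 1.
|00⟩: (-0.891i - 0.454)/2 = (-0.227 - 0.4455i)
|01⟩: (-0.891i + 0.454)/2 = (0.227 - 0.4455i)
|10⟩: (0.891i + 0.454)/2 = (0.227 + 0.4455i)
|11⟩: (0.891i - 0.454)/2 = (-0.227 + 0.4455i)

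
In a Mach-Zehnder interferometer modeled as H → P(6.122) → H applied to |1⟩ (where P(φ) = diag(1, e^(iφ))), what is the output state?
(0.006481 + 0.08024i)|0⟩ + (0.9935 - 0.08024i)|1⟩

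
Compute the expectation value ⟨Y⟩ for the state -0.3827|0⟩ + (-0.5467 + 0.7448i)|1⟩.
-0.5701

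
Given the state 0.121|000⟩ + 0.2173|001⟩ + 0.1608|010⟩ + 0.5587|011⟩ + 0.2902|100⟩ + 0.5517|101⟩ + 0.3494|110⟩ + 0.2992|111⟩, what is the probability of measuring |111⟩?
0.08952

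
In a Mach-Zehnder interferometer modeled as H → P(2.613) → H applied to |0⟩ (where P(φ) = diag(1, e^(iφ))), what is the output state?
(0.06824 + 0.2522i)|0⟩ + (0.9318 - 0.2522i)|1⟩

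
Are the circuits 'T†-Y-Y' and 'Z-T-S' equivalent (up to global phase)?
Yes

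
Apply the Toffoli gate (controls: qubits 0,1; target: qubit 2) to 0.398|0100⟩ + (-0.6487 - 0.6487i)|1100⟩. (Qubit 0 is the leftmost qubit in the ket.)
0.398|0100⟩ + (-0.6487 - 0.6487i)|1110⟩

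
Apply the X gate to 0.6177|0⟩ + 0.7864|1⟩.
0.7864|0⟩ + 0.6177|1⟩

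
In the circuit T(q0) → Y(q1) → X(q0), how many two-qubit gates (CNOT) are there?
0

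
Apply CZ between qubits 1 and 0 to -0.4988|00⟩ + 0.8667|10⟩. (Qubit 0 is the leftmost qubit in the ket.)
-0.4988|00⟩ + 0.8667|10⟩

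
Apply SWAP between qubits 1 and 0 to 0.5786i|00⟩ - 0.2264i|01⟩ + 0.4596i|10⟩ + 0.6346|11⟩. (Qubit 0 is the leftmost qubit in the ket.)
0.5786i|00⟩ + 0.4596i|01⟩ - 0.2264i|10⟩ + 0.6346|11⟩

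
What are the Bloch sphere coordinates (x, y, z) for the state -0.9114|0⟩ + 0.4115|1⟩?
(-0.7501, 0, 0.6613)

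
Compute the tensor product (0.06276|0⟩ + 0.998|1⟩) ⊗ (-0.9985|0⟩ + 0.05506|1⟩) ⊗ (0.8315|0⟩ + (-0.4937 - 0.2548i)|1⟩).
-0.05211|000⟩ + (0.03094 + 0.01597i)|001⟩ + 0.002873|010⟩ + (-0.001706 - 0.0008805i)|011⟩ - 0.8286|100⟩ + (0.492 + 0.2539i)|101⟩ + 0.04569|110⟩ + (-0.02713 - 0.014i)|111⟩

amp(|b₁b₂…⟩) = product of the factor amplitudes for bits b₁, b₂, …; only kets whose every factor amplitude is nonzero survive.
|000⟩: (0.06276)(-0.9985)(0.8315) = -0.05211
|001⟩: (0.06276)(-0.9985)(-0.4937 - 0.2548i) = (0.03094 + 0.01597i)
|010⟩: (0.06276)(0.05506)(0.8315) = 0.002873
|011⟩: (0.06276)(0.05506)(-0.4937 - 0.2548i) = (-0.001706 - 0.0008805i)
|100⟩: (0.998)(-0.9985)(0.8315) = -0.8286
|101⟩: (0.998)(-0.9985)(-0.4937 - 0.2548i) = (0.492 + 0.2539i)
|110⟩: (0.998)(0.05506)(0.8315) = 0.04569
|111⟩: (0.998)(0.05506)(-0.4937 - 0.2548i) = (-0.02713 - 0.014i)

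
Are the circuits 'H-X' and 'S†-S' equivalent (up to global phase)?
No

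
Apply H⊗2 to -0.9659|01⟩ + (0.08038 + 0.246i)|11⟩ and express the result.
(-0.4428 + 0.123i)|00⟩ + (0.4428 - 0.123i)|01⟩ + (-0.5231 - 0.123i)|10⟩ + (0.5231 + 0.123i)|11⟩

H⊗2 gives amp(|y⟩) = (1/2) Σ_x (−1)^(x·y) amp(|x⟩), where x·y is the number of positions in which both x and y have a 1.
|00⟩: (-0.9659 + (0.08038 + 0.246i))/2 = (-0.4428 + 0.123i)
|01⟩: (0.9659 - (0.08038 + 0.246i))/2 = (0.4428 - 0.123i)
|10⟩: (-0.9659 - (0.08038 + 0.246i))/2 = (-0.5231 - 0.123i)
|11⟩: (0.9659 + (0.08038 + 0.246i))/2 = (0.5231 + 0.123i)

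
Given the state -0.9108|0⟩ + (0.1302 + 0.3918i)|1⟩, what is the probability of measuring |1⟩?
0.1705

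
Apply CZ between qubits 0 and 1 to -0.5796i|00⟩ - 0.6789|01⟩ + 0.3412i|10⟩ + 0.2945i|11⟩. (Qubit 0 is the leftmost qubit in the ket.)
-0.5796i|00⟩ - 0.6789|01⟩ + 0.3412i|10⟩ - 0.2945i|11⟩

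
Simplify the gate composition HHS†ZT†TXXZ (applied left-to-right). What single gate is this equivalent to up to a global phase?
S†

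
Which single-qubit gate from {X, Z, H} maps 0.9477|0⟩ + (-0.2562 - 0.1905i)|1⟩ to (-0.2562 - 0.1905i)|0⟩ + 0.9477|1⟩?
X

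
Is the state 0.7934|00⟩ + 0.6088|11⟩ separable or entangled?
Entangled

Writing the state as a|00⟩ + b|01⟩ + c|10⟩ + d|11⟩, it is a product state iff ad − bc = 0.
Here (a, b, c, d) = (0.7934, 0, 0, 0.6088): ad − bc = (0.7934)(0.6088) − (0)(0) = 0.483 ≠ 0, so the state is entangled.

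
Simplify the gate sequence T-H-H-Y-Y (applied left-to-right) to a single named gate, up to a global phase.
T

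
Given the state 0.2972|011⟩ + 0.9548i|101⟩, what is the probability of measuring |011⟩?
0.08833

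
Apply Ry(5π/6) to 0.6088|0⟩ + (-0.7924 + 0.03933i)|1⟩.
(0.923 - 0.03799i)|0⟩ + (0.383 + 0.01018i)|1⟩

Ry(5π/6) = [[cos(θ/2), −sin(θ/2)], [sin(θ/2), cos(θ/2)]]; θ = 5π/6, cos(θ/2) ≈ 0.258819, sin(θ/2) ≈ 0.965926.
With a = amp(|0⟩) = 0.6088 and b = amp(|1⟩) = (-0.7924 + 0.03933i):
new amp(|0⟩) = (0.258819)·a + (-0.965926)·b = (0.923 - 0.03799i)
new amp(|1⟩) = (0.965926)·a + (0.258819)·b = (0.383 + 0.01018i)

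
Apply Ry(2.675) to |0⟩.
0.2312|0⟩ + 0.9729|1⟩

Ry(2.675) = [[cos(θ/2), −sin(θ/2)], [sin(θ/2), cos(θ/2)]]; θ = 2.675, cos(θ/2) ≈ 0.231186, sin(θ/2) ≈ 0.97291.
With a = amp(|0⟩) = 1 and b = amp(|1⟩) = 0:
new amp(|0⟩) = (0.231186)·a + (-0.97291)·b = 0.2312
new amp(|1⟩) = (0.97291)·a + (0.231186)·b = 0.9729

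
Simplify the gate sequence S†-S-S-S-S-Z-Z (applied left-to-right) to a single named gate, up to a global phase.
S†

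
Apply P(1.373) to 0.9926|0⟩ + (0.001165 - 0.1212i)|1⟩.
0.9926|0⟩ + (0.1191 - 0.02267i)|1⟩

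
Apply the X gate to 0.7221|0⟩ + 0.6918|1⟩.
0.6918|0⟩ + 0.7221|1⟩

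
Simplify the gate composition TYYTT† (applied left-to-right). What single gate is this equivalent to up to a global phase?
T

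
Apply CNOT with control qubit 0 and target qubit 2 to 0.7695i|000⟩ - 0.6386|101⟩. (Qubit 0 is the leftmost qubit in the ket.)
0.7695i|000⟩ - 0.6386|100⟩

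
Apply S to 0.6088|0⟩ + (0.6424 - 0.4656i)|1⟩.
0.6088|0⟩ + (0.4656 + 0.6424i)|1⟩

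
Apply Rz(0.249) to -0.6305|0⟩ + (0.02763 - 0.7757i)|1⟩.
(-0.6256 + 0.07829i)|0⟩ + (0.1237 - 0.7663i)|1⟩

Rz(0.249) = [[e^(−iθ/2), 0], [0, e^(iθ/2)]] with e^(±iθ/2) = cos(θ/2) ± i·sin(θ/2); θ = 0.249, cos(θ/2) ≈ 0.99226, sin(θ/2) ≈ 0.124179.
With a = amp(|0⟩) = -0.6305 and b = amp(|1⟩) = (0.02763 - 0.7757i):
new amp(|0⟩) = (0.99226 - 0.124179i)·a = (-0.6256 + 0.07829i)
new amp(|1⟩) = (0.99226 + 0.124179i)·b = (0.1237 - 0.7663i)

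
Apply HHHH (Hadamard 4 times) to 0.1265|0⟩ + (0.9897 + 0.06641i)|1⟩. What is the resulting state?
0.1265|0⟩ + (0.9897 + 0.06641i)|1⟩

H² = I, so an even number of Hadamards cancels: H^4 = I and the state is unchanged.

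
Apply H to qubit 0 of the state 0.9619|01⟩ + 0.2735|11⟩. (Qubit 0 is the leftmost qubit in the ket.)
0.8736|01⟩ + 0.4868|11⟩

H on qubit 0 mixes each pair of kets that differ only in qubit 0: amplitudes (a, b) of (|…0…⟩, |…1…⟩) become ((a + b)/√2, (a − b)/√2). Kets absent from the input have amplitude 0.
(|01⟩, |11⟩): (a, b) = (0.9619, 0.2735) → (0.8736, 0.4868)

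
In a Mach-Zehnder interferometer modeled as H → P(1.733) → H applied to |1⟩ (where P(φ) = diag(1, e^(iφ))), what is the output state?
(0.5807 - 0.4934i)|0⟩ + (0.4193 + 0.4934i)|1⟩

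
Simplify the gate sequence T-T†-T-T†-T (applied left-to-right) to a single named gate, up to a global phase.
T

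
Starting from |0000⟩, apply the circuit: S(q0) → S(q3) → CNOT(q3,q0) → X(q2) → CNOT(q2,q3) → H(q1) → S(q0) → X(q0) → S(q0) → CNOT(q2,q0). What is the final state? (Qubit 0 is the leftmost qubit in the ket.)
(1/√2)i|0011⟩ + (1/√2)i|0111⟩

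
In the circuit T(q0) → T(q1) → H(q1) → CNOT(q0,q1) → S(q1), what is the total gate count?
5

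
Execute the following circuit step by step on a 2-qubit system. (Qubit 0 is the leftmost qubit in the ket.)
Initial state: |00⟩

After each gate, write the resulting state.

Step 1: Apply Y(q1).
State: i|01⟩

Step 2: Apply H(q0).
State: (1/√2)i|01⟩ + (1/√2)i|11⟩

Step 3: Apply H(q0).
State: i|01⟩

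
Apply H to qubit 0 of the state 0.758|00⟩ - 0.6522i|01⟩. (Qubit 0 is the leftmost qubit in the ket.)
0.536|00⟩ - 0.4612i|01⟩ + 0.536|10⟩ - 0.4612i|11⟩

H on qubit 0 mixes each pair of kets that differ only in qubit 0: amplitudes (a, b) of (|…0…⟩, |…1…⟩) become ((a + b)/√2, (a − b)/√2). Kets absent from the input have amplitude 0.
(|00⟩, |10⟩): (a, b) = (0.758, 0) → (0.536, 0.536)
(|01⟩, |11⟩): (a, b) = (-0.6522i, 0) → (-0.4612i, -0.4612i)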